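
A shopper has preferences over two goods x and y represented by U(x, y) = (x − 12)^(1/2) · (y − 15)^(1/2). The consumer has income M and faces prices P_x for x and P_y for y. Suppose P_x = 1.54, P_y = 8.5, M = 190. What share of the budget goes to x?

share on x = 0.2131

This is Cobb-Douglas in (x−12, y−15): tangency gives 0.5·P_y·(y−15) = 0.5·P_x·(x−12).
After buying the subsistence bundle (12, 15), a share 0.5 of the remaining income goes to x: x* = 12 + 0.5·(M − 12P_x − 15P_y)/P_x.
Discretionary income = 190 − 12·1.54 − 15·8.5 = 44.02; x* = 12 + 0.5·44.02/1.54 = 26.2922; y* = 15 + 0.5·44.02/8.5 = 17.5894.
Expenditure on x: 1.54·26.2922 = 40.49; share = 0.2131.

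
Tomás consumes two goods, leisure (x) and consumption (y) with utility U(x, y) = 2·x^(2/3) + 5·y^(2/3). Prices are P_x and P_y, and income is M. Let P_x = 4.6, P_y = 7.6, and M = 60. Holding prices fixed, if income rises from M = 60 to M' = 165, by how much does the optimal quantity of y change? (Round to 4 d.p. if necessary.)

Δy* = 11.7611

MRS = MU_x/MU_y = (2/5)·(y/x)^(1/3). Set equal to P_x/P_y.
Solve for the ratio: y/x = [(5/2)·P_x/P_y]^(3).
Substitute y = (y/x)·x into the budget: x* = M/(P_x + P_y·(y/x)).
Numerically y/x = 3.464597, so x* = 60/(4.6 + 7.6·3.464597) = 1.9398 and y* = 3.464597·1.9398 = 6.7206.
At M' = 165: y* = 18.4818. Change: 18.4818 − 6.7206 = 11.7611.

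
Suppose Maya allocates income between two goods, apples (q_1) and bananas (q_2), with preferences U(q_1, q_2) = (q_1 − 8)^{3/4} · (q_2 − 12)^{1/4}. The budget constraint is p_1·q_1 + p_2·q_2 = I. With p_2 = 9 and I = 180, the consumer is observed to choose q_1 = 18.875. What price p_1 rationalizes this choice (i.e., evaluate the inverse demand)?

p_1 = 3.2

Let q_1' = q_1−8, q_2' = q_2−12. MRS = 3·q_2'/q_1' = p_1/p_2.
Substituting into the budget: q_1* = 8 + 0.75·(I − 8·p_1 − 12·p_2)/p_1, and q_2* = 12 + 0.25·(…)/p_2.
Set q_1* = 18.875 in the demand function and solve for p_1: p_1 = 3.2.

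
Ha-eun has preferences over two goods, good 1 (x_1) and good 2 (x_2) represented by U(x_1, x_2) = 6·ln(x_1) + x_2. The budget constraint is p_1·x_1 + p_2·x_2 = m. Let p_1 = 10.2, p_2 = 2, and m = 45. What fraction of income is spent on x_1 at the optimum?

share on x_1 = 0.2667

MU_x_1 = 6/x_1, MU_x_2 = 1. Tangency: 6/x_1 = p_1/p_2.
So x_1*(p_1,p_2) = 6·p_2/p_1, independent of income; and x_2* = (m − 6·p_2)/p_2.
At the given prices: x_1* = 6·2/10.2 = 1.1765, and x_2* = 16.5.
Expenditure on x_1: 10.2·1.1765 = 12; share = 0.2667.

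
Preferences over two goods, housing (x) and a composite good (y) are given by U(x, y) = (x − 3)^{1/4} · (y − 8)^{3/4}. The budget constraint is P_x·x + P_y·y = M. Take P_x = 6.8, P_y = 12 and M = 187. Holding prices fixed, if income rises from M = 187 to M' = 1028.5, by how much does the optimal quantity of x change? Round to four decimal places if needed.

Substituting into the budget: x* = 3 + 0.25·(M − 3·P_x − 8·P_y)/P_x, and y* = 8 + 0.75·(…)/P_y.
Discretionary income = 187 − 3·6.8 − 8·12 = 70.6; x* = 3 + 0.25·70.6/6.8 = 5.5956.
At M' = 1028.5: x* = 36.5331. Change: 36.5331 − 5.5956 = 30.9375.

Δx* = 30.9375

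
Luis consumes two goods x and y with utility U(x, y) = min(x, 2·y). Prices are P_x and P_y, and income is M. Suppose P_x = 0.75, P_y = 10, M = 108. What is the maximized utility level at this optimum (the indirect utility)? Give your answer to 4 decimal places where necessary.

V = 18.7826

With perfect complements, no substitution: consume in ratio x:y = 2:1.
Budget: P_x·x + P_y·(1/2)·x = M, so (2·P_x + P_y)·x = 2·M.
Demand: x*(P_x,P_y,M) = 2·M/(2·P_x + P_y), y* = M/(2·P_x + P_y).
Here 2·0.75 + 10 = 11.5, giving x* = 18.7826 and y* = 9.3913.
Utility at the optimum: U(18.7826, 9.3913) = 18.7826.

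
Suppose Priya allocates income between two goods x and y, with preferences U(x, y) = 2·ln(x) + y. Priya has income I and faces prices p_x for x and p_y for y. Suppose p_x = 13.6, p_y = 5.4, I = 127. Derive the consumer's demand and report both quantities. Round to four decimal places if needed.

Set MRS = p_x/p_y: (2/x)/1 = p_x/p_y.
So x*(p_x,p_y) = 2·p_y/p_x, independent of income; and y* = (I − 2·p_y)/p_y.
At the given prices: x* = 2·5.4/13.6 = 0.7941, and y* = 21.5185.

x* = 0.7941, y* = 21.5185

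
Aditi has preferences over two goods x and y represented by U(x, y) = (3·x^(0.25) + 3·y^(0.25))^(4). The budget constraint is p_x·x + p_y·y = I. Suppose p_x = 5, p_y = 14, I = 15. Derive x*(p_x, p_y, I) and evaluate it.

MRS = MU_x/MU_y = (y/x)^(0.75). Set equal to p_x/p_y.
Solve for the ratio: y/x = [p_x/p_y]^(4/3).
Substitute y = (y/x)·x into the budget: x* = I/(p_x + p_y·(y/x)).
Numerically y/x = 0.25339, so x* = 15/(5 + 14·0.25339) = 1.7549.

x* = 1.7549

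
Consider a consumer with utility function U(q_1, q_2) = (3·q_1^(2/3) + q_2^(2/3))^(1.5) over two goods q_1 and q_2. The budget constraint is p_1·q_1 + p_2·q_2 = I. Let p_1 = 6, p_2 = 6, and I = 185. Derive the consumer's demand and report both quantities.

Numerically q_2/q_1 = 0.037037, so q_1* = 185/(6 + 6·0.037037) = 29.7321 and q_2* = 0.037037·29.7321 = 1.1012.

q_1* = 29.7321, q_2* = 1.1012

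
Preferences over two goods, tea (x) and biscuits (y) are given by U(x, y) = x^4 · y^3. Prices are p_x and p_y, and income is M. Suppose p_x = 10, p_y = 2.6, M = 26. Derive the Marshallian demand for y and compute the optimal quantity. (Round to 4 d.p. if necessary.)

At p_x=10, p_y=2.6, M=26: y* = 3/7·26/2.6 = 4.2857.

y* = 4.2857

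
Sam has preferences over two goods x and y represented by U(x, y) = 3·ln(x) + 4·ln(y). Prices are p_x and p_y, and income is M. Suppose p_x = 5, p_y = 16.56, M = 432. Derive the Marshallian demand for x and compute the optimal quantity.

Tangency: MRS = (3/4)·y/x = p_x/p_y.
So 3·p_y·y = 4·p_x·x; combined with the budget, a share 3/7 of income goes to x.
Demand: x*(p_x,p_y,M) = 3/7·M/p_x and y* = 4/7·M/p_y.
At p_x=5, p_y=16.56, M=432: x* = 3/7·432/5 = 37.0286.

x* = 37.0286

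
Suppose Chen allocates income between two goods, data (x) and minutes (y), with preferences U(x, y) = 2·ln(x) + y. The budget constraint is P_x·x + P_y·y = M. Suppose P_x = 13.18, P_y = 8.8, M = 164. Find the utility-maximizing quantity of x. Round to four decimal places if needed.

x* = 1.3354

Set MRS = P_x/P_y: (2/x)/1 = P_x/P_y.
So x*(P_x,P_y) = 2·P_y/P_x, independent of income; and y* = (M − 2·P_y)/P_y.
At the given prices: x* = 2·8.8/13.18 = 1.3354.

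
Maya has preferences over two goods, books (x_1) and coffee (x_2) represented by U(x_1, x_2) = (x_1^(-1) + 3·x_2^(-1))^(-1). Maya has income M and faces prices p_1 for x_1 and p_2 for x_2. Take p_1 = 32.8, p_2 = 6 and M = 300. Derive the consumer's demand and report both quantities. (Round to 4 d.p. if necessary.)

MRS = MU_x_1/MU_x_2 = (1/3)·(x_2/x_1)^(2). Set equal to p_1/p_2.
Hence x_2/x_1 = (3·p_1/p_2)^(1/(2)), i.e. raised to the 0.5 power.
Substitute x_2 = (x_2/x_1)·x_1 into the budget: x_1* = M/(p_1 + p_2·(x_2/x_1)).
Numerically x_2/x_1 = 4.049691, so x_1* = 300/(32.8 + 6·4.049691) = 5.2541 and x_2* = 4.049691·5.2541 = 21.2775.

x_1* = 5.2541, x_2* = 21.2775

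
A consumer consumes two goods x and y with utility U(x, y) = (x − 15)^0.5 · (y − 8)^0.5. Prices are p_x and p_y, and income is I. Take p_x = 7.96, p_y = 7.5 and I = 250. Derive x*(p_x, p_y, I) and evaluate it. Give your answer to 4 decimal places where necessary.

x* = 19.4347

MRS = (y−8)/(x−15). Tangency with p_x/p_y gives y−8 = (p_x/p_y)·(x−15).
After buying the subsistence bundle (15, 8), a share 0.5 of the remaining income goes to x: x* = 15 + 0.5·(I − 15p_x − 8p_y)/p_x.
Discretionary income = 250 − 15·7.96 − 8·7.5 = 70.6; x* = 15 + 0.5·70.6/7.96 = 19.4347.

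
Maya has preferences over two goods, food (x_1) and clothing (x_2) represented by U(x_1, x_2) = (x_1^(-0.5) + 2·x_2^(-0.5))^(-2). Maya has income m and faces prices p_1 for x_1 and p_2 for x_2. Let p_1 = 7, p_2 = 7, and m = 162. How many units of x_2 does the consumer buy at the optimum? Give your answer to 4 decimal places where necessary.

MRS = MU_x_1/MU_x_2 = (1/2)·(x_2/x_1)^(1.5). Set equal to p_1/p_2.
Solve for the ratio: x_2/x_1 = [2·p_1/p_2]^(2/3).
With the ratio pinned down, the budget gives x_1* = m/(p_1 + p_2·(x_2/x_1)) and x_2* = (x_2/x_1)·x_1*.
Numerically x_2/x_1 = 1.587401, so x_1* = 162/(7 + 7·1.587401) = 8.9444 and x_2* = 1.587401·8.9444 = 14.1984.

x_2* = 14.1984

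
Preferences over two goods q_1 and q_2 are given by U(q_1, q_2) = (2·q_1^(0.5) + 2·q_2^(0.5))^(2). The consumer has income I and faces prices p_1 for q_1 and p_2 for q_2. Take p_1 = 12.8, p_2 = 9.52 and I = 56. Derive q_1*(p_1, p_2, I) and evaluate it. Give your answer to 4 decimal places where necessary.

Numerically q_2/q_1 = 1.807782, so q_1* = 56/(12.8 + 9.52·1.807782) = 1.866.

q_1* = 1.866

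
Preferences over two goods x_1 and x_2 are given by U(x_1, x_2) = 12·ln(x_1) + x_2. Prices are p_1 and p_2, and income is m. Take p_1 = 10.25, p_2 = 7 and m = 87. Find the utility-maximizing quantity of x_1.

Set MRS = p_1/p_2: (12/x_1)/1 = p_1/p_2.
So x_1*(p_1,p_2) = 12·p_2/p_1, independent of income; and x_2* = (m − 12·p_2)/p_2.
At the given prices: x_1* = 12·7/10.25 = 8.1951.

x_1* = 8.1951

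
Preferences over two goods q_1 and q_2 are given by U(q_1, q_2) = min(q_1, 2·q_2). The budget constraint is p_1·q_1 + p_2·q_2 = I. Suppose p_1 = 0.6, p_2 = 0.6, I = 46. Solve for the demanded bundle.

q_1* = 51.1111, q_2* = 25.5556

Here 2·0.6 + 0.6 = 1.8, giving q_1* = 51.1111 and q_2* = 25.5556.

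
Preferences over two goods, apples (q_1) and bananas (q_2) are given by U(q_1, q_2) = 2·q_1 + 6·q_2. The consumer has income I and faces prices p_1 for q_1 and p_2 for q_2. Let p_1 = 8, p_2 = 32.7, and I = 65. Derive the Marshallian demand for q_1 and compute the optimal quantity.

q_1 gives more utility per dollar, so spend all income on q_1: q_1* = I/p_1, q_2* = 0.
Numerically: q_1* = 8.125, q_2* = 0.

q_1* = 8.125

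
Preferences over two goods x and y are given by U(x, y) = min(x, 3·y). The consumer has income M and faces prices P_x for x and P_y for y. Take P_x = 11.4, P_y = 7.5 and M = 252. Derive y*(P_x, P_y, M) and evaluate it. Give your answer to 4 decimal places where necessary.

y* = 6.0432

With perfect complements, no substitution: consume in ratio x:y = 3:1.
Budget: P_x·x + P_y·(1/3)·x = M, so (3·P_x + P_y)·x = 3·M.
Demand: x*(P_x,P_y,M) = 3·M/(3·P_x + P_y), y* = M/(3·P_x + P_y).
Here 3·11.4 + 7.5 = 41.7, giving y* = 6.0432.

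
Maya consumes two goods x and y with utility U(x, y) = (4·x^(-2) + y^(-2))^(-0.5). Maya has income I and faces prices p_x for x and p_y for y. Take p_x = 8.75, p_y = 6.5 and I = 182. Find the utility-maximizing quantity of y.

From the CES first-order condition, 4·(y/x)^(3) = p_x/p_y.
Solve for the ratio: y/x = [(1/4)·p_x/p_y]^(1/3).
With the ratio pinned down, the budget gives x* = I/(p_x + p_y·(y/x)) and y* = (y/x)·x*.
Numerically y/x = 0.695577, so x* = 182/(8.75 + 6.5·0.695577) = 13.7139 and y* = 0.695577·13.7139 = 9.539.

y* = 9.539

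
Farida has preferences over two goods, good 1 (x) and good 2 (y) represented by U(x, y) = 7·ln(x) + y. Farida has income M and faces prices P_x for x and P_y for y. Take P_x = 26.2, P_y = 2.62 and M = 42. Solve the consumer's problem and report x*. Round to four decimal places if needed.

x* = 0.7

At the given prices: x* = 7·2.62/26.2 = 0.7.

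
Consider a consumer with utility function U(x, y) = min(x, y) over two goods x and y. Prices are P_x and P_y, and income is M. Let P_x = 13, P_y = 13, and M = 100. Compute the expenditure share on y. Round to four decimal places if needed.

share on y = 0.5

Leontief preferences: the optimum is at the kink where x/1 = y/1, i.e. y = x.
Budget: P_x·x + P_y·x = M, so (P_x + P_y)·x = M.
Demand: x*(P_x,P_y,M) = M/(P_x + P_y), y* = M/(P_x + P_y).
Here 13 + 13 = 26, giving x* = 3.8462 and y* = 3.8462.
Expenditure on y: 13·3.8462 = 50; share = 0.5.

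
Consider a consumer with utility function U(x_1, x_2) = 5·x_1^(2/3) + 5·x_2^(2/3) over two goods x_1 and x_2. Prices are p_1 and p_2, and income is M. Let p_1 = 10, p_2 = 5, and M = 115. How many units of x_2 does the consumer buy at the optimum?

MU_x_1 ∝ 5·x_1^(-1/3), MU_x_2 ∝ 5·x_2^(-1/3), so MRS = (x_2/x_1)^(1/3) = p_1/p_2.
Hence x_2/x_1 = (p_1/p_2)^(1/(1/3)), i.e. raised to the 3 power.
With the ratio pinned down, the budget gives x_1* = M/(p_1 + p_2·(x_2/x_1)) and x_2* = (x_2/x_1)·x_1*.
Numerically x_2/x_1 = 8, so x_1* = 115/(10 + 5·8) = 2.3 and x_2* = 8·2.3 = 18.4.

x_2* = 18.4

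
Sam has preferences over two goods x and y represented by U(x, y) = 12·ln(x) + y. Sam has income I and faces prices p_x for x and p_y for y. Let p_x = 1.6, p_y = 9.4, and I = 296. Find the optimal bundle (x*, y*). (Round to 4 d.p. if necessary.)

Set MRS = p_x/p_y: (12/x)/1 = p_x/p_y.
So x*(p_x,p_y) = 12·p_y/p_x, independent of income; and y* = (I − 12·p_y)/p_y.
At the given prices: x* = 12·9.4/1.6 = 70.5, and y* = 19.4894.

x* = 70.5, y* = 19.4894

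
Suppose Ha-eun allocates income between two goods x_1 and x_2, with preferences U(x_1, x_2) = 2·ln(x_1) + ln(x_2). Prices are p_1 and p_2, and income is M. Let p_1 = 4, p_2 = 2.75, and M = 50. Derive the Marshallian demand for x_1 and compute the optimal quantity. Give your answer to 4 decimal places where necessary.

x_1* = 8.3333

MU_x_1/MU_x_2 = (2·x_2)/(x_1); tangency sets this equal to p_1/p_2.
Rearranging, p_2·x_2 = (1/2)·p_1·x_1. Substituting into the budget gives p_1·x_1·(1 + (1/2)) = M.
Demand: x_1*(p_1,p_2,M) = 2/3·M/p_1 and x_2* = 1/3·M/p_2.
At p_1=4, p_2=2.75, M=50: x_1* = 2/3·50/4 = 8.3333.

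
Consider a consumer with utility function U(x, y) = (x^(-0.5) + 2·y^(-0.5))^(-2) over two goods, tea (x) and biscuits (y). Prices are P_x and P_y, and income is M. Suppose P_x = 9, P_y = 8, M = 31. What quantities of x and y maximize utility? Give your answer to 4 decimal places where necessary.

Numerically y/x = 1.717071, so x* = 31/(9 + 8·1.717071) = 1.3634 and y* = 1.717071·1.3634 = 2.3411.

x* = 1.3634, y* = 2.3411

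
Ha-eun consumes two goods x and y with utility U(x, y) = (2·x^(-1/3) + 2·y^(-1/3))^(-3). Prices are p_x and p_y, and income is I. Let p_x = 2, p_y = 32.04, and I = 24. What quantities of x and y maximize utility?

Numerically y/x = 0.124883, so x* = 24/(2 + 32.04·0.124883) = 3.9992 and y* = 0.124883·3.9992 = 0.4994.

x* = 3.9992, y* = 0.4994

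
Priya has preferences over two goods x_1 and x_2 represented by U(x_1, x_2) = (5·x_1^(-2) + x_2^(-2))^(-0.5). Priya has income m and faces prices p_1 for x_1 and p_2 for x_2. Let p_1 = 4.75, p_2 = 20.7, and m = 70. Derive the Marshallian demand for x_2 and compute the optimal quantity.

x_2* = 2.0608

From the CES first-order condition, 5·(x_2/x_1)^(3) = p_1/p_2.
Hence x_2/x_1 = ((1/5)·p_1/p_2)^(1/(3)), i.e. raised to the 1/3 power.
With the ratio pinned down, the budget gives x_1* = m/(p_1 + p_2·(x_2/x_1)) and x_2* = (x_2/x_1)·x_1*.
Numerically x_2/x_1 = 0.358029, so x_1* = 70/(4.75 + 20.7·0.358029) = 5.756 and x_2* = 0.358029·5.756 = 2.0608.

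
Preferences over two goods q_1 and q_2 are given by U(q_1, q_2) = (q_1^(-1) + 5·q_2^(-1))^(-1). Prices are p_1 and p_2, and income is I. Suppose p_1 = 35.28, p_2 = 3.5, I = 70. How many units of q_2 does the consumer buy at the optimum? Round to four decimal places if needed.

q_2* = 8.2649

From the CES first-order condition, (1/5)·(q_2/q_1)^(2) = p_1/p_2.
Hence q_2/q_1 = (5·p_1/p_2)^(1/(2)), i.e. raised to the 0.5 power.
Substitute q_2 = (q_2/q_1)·q_1 into the budget: q_1* = I/(p_1 + p_2·(q_2/q_1)).
Numerically q_2/q_1 = 7.099296, so q_1* = 70/(35.28 + 3.5·7.099296) = 1.1642 and q_2* = 7.099296·1.1642 = 8.2649.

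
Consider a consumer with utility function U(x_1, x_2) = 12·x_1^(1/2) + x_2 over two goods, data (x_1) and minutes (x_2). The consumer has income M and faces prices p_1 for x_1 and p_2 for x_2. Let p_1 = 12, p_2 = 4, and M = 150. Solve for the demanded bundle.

x_1* = 4, x_2* = 25.5

MU_x_1 = 6/√x_1, MU_x_2 = 1. Tangency: 6/√x_1 = p_1/p_2.
Solve: √x_1 = 6·p_2/p_1, so x_1*(p_1,p_2) = (6·p_2/p_1)², and x_2* = (M − p_1·x_1*)/p_2.
Plugging in: x_1* = (6·4/12)² = 4, x_2* = 25.5.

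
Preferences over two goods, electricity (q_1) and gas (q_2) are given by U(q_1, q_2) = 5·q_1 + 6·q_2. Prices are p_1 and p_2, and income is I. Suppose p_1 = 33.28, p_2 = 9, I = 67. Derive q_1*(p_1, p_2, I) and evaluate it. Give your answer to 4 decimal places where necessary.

q_2 gives more utility per dollar, so spend all income on q_2: q_2* = I/p_2, q_1* = 0.
Numerically: q_1* = 0, q_2* = 7.4444.

q_1* = 0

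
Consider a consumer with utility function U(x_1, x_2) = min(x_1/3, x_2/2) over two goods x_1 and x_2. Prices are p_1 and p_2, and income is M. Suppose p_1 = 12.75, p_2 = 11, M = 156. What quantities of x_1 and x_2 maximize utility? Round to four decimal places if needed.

With perfect complements, no substitution: consume in ratio x_1:x_2 = 3:2.
Budget: p_1·x_1 + p_2·(2/3)·x_1 = M, so (3·p_1 + 2·p_2)·x_1 = 3·M.
Demand: x_1*(p_1,p_2,M) = 3·M/(3·p_1 + 2·p_2), x_2* = 2·M/(3·p_1 + 2·p_2).
Here 3·12.75 + 2·11 = 60.25, giving x_1* = 7.7676 and x_2* = 5.1784.

x_1* = 7.7676, x_2* = 5.1784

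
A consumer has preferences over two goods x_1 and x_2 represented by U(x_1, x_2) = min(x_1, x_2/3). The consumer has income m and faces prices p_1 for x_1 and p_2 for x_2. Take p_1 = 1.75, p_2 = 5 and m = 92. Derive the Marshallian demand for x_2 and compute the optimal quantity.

Here 1.75 + 3·5 = 16.75, giving x_2* = 16.4776.

x_2* = 16.4776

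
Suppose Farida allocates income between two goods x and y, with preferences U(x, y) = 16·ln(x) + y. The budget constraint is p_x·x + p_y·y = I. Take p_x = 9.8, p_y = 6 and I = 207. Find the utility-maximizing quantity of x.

Set MRS = p_x/p_y: (16/x)/1 = p_x/p_y.
So x*(p_x,p_y) = 16·p_y/p_x, independent of income; and y* = (I − 16·p_y)/p_y.
At the given prices: x* = 16·6/9.8 = 9.7959.

x* = 9.7959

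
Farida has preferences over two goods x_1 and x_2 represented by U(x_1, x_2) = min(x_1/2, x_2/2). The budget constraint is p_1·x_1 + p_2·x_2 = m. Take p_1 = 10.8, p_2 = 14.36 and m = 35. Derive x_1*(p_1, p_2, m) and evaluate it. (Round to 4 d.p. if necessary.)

x_1* = 1.3911

Leontief preferences: the optimum is at the kink where x_1/2 = x_2/2, i.e. x_2 = x_1.
Budget: p_1·x_1 + p_2·x_1 = m, so (2·p_1 + 2·p_2)·x_1 = 2·m.
Demand: x_1*(p_1,p_2,m) = 2·m/(2·p_1 + 2·p_2), x_2* = 2·m/(2·p_1 + 2·p_2).
Here 2·10.8 + 2·14.36 = 50.32, giving x_1* = 1.3911.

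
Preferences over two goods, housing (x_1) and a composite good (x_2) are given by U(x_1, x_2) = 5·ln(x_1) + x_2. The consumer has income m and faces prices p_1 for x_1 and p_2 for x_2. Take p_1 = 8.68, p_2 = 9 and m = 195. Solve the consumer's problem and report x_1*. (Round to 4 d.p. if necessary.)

MU_x_1 = 5/x_1, MU_x_2 = 1. Tangency: 5/x_1 = p_1/p_2.
So x_1*(p_1,p_2) = 5·p_2/p_1, independent of income; and x_2* = (m − 5·p_2)/p_2.
At the given prices: x_1* = 5·9/8.68 = 5.1843.

x_1* = 5.1843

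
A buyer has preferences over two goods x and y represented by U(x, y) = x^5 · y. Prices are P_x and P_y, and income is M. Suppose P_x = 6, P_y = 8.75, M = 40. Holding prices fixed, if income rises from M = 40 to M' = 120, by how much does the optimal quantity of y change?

Δy* = 1.5238

MU_x/MU_y = (5·y)/(x); tangency sets this equal to P_x/P_y.
Rearranging, P_y·y = (1/5)·P_x·x. Substituting into the budget gives P_x·x·(1 + (1/5)) = M.
Demand: x*(P_x,P_y,M) = 5/6·M/P_x and y* = 1/6·M/P_y.
At P_x=6, P_y=8.75, M=40: y* = 1/6·40/8.75 = 0.7619.
At M' = 120: y* = 2.2857. Change: 2.2857 − 0.7619 = 1.5238.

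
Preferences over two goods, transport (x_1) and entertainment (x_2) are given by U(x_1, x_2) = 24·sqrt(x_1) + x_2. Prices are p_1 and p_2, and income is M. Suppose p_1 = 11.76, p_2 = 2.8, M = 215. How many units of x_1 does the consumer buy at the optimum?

x_1* = 8.1633

Plugging in: x_1* = (12·2.8/11.76)² = 8.1633.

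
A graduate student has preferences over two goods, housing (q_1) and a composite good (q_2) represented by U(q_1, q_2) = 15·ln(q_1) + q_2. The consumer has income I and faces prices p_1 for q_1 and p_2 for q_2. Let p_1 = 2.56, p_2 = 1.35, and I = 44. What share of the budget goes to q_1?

MU_q_1 = 15/q_1, MU_q_2 = 1. Tangency: 15/q_1 = p_1/p_2.
So q_1*(p_1,p_2) = 15·p_2/p_1, independent of income; and q_2* = (I − 15·p_2)/p_2.
At the given prices: q_1* = 15·1.35/2.56 = 7.9102, and q_2* = 17.5926.
Expenditure on q_1: 2.56·7.9102 = 20.25; share = 0.4602.

share on q_1 = 0.4602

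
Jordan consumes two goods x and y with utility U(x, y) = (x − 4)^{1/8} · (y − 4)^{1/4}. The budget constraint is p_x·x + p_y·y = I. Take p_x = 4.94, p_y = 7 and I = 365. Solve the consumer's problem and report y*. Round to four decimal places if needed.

y* = 34.2133

Substituting into the budget: x* = 4 + 1/3·(I − 4·p_x − 4·p_y)/p_x, and y* = 4 + 2/3·(…)/p_y.
Discretionary income = 365 − 4·4.94 − 4·7 = 317.24; y* = 4 + 2/3·317.24/7 = 34.2133.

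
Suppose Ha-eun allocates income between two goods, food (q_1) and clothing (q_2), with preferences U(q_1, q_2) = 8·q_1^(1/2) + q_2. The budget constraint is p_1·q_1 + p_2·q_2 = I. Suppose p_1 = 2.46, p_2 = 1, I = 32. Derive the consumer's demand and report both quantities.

MU_q_1 = 4/√q_1, MU_q_2 = 1. Tangency: 4/√q_1 = p_1/p_2.
Solve: √q_1 = 4·p_2/p_1, so q_1*(p_1,p_2) = (4·p_2/p_1)², and q_2* = (I − p_1·q_1*)/p_2.
Plugging in: q_1* = (4·1/2.46)² = 2.6439, q_2* = 25.4959.

q_1* = 2.6439, q_2* = 25.4959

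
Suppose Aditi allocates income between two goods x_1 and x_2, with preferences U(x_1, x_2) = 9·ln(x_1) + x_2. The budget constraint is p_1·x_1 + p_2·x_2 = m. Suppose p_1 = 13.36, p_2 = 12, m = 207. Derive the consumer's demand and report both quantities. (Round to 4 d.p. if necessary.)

Set MRS = p_1/p_2: (9/x_1)/1 = p_1/p_2.
So x_1*(p_1,p_2) = 9·p_2/p_1, independent of income; and x_2* = (m − 9·p_2)/p_2.
At the given prices: x_1* = 9·12/13.36 = 8.0838, and x_2* = 8.25.

x_1* = 8.0838, x_2* = 8.25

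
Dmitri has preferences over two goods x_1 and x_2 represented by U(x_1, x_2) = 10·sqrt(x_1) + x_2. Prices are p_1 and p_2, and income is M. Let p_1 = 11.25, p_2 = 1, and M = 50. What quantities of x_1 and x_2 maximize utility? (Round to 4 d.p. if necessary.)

x_1* = 0.1975, x_2* = 47.7778

Set MRS = p_1/p_2: 5·x_1^(−1/2) = p_1/p_2.
Thus x_1* = (5·p_2/p_1)² — independent of M — with the rest of income spent on x_2.
Plugging in: x_1* = (5·1/11.25)² = 0.1975, x_2* = 47.7778.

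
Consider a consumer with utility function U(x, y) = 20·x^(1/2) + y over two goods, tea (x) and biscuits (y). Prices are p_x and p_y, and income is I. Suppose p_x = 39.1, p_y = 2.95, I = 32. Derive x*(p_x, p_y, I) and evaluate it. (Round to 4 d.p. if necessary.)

Utility is quasi-linear in y; the FOC for x is 10/√x = p_x/p_y.
Solve: √x = 10·p_y/p_x, so x*(p_x,p_y) = (10·p_y/p_x)², and y* = (I − p_x·x*)/p_y.
Plugging in: x* = (10·2.95/39.1)² = 0.5692.

x* = 0.5692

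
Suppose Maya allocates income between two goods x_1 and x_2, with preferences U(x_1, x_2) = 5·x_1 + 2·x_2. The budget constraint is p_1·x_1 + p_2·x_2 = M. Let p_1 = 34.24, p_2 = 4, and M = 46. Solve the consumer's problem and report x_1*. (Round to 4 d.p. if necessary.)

x_1* = 0

Linear utility — the consumer picks whichever good has higher MU/price: 5/34.24 = 0.146 vs 2/4 = 0.5.
x_2 gives more utility per dollar, so spend all income on x_2: x_2* = M/p_2, x_1* = 0.
Numerically: x_1* = 0, x_2* = 11.5.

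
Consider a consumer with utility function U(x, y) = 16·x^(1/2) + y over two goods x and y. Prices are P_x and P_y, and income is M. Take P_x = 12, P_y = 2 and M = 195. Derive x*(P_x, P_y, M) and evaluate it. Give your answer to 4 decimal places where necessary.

Set MRS = P_x/P_y: 8·x^(−1/2) = P_x/P_y.
Thus x* = (8·P_y/P_x)² — independent of M — with the rest of income spent on y.
Plugging in: x* = (8·2/12)² = 1.7778.

x* = 1.7778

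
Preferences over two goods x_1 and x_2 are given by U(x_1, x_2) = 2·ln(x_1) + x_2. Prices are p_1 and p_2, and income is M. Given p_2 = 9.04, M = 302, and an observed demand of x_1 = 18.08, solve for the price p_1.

Set MRS = p_1/p_2: (2/x_1)/1 = p_1/p_2.
So x_1*(p_1,p_2) = 2·p_2/p_1, independent of income; and x_2* = (M − 2·p_2)/p_2.
Set x_1* = 18.08 in the demand function and solve for p_1: p_1 = 1.

p_1 = 1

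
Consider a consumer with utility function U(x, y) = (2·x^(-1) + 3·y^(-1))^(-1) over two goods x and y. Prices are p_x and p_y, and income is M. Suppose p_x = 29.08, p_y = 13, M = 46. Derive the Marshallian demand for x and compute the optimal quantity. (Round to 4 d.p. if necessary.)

x* = 0.8697

MU_x ∝ 2·x^(-2), MU_y ∝ 3·y^(-2), so MRS = (2/3)·(y/x)^(2) = p_x/p_y.
Solve for the ratio: y/x = [(3/2)·p_x/p_y]^(0.5).
Substitute y = (y/x)·x into the budget: x* = M/(p_x + p_y·(y/x)).
Numerically y/x = 1.831771, so x* = 46/(29.08 + 13·1.831771) = 0.8697.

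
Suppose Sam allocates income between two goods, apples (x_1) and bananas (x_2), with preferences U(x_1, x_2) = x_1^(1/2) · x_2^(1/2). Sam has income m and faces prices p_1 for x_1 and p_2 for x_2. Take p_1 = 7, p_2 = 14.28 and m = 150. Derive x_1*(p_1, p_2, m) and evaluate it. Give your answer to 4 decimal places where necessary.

x_1* = 10.7143

MU_x_1/MU_x_2 = (0.5·x_2)/(0.5·x_1); tangency sets this equal to p_1/p_2.
Rearranging, p_2·x_2 = p_1·x_1. Substituting into the budget gives p_1·x_1·(1 + 1) = m.
Demand: x_1*(p_1,p_2,m) = 0.5·m/p_1 and x_2* = 0.5·m/p_2.
At p_1=7, p_2=14.28, m=150: x_1* = 0.5·150/7 = 10.7143.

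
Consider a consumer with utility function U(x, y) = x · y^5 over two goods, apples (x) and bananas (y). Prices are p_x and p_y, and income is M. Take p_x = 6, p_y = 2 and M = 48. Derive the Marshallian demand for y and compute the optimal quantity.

The MRS is (1/5)·y/x. Set MRS = p_x/p_y.
So p_y·y = 5·p_x·x; combined with the budget, a share 1/6 of income goes to x.
Demand: x*(p_x,p_y,M) = 1/6·M/p_x and y* = 5/6·M/p_y.
At p_x=6, p_y=2, M=48: y* = 5/6·48/2 = 20.

y* = 20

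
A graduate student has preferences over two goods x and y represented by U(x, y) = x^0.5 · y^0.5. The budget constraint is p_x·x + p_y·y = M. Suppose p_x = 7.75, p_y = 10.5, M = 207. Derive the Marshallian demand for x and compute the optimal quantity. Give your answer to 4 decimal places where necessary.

MU_x/MU_y = (0.5·y)/(0.5·x); tangency sets this equal to p_x/p_y.
So 0.5·p_y·y = 0.5·p_x·x; combined with the budget, a share 0.5 of income goes to x.
Demand: x*(p_x,p_y,M) = 0.5·M/p_x and y* = 0.5·M/p_y.
At p_x=7.75, p_y=10.5, M=207: x* = 0.5·207/7.75 = 13.3548.

x* = 13.3548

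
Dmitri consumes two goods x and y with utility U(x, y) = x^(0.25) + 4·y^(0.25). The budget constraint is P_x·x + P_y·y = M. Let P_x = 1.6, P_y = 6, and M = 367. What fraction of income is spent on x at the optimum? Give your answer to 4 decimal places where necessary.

MRS = MU_x/MU_y = (1/4)·(y/x)^(0.75). Set equal to P_x/P_y.
Hence y/x = (4·P_x/P_y)^(1/(0.75)), i.e. raised to the 4/3 power.
With the ratio pinned down, the budget gives x* = M/(P_x + P_y·(y/x)) and y* = (y/x)·x*.
Numerically y/x = 1.089862, so x* = 367/(1.6 + 6·1.089862) = 45.0906 and y* = 1.089862·45.0906 = 49.1425.
Expenditure on x: 1.6·45.0906 = 72.1449; share = 0.1966.

share on x = 0.1966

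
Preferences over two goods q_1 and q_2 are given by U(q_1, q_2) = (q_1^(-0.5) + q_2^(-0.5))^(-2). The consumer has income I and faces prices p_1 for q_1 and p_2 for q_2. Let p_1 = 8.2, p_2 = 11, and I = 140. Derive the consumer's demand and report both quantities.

MRS = MU_q_1/MU_q_2 = (q_2/q_1)^(1.5). Set equal to p_1/p_2.
Hence q_2/q_1 = (p_1/p_2)^(1/(1.5)), i.e. raised to the 2/3 power.
With the ratio pinned down, the budget gives q_1* = I/(p_1 + p_2·(q_2/q_1)) and q_2* = (q_2/q_1)·q_1*.
Numerically q_2/q_1 = 0.822143, so q_1* = 140/(8.2 + 11·0.822143) = 8.119 and q_2* = 0.822143·8.119 = 6.675.

q_1* = 8.119, q_2* = 6.675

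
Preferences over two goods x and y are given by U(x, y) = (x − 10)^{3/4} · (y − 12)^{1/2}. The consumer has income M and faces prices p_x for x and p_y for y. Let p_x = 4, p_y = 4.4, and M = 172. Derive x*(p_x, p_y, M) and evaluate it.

x* = 21.88

This is Cobb-Douglas in (x−10, y−12): tangency gives 0.75·p_y·(y−12) = 0.5·p_x·(x−10).
Substituting into the budget: x* = 10 + 0.6·(M − 10·p_x − 12·p_y)/p_x, and y* = 12 + 0.4·(…)/p_y.
Discretionary income = 172 − 10·4 − 12·4.4 = 79.2; x* = 10 + 0.6·79.2/4 = 21.88.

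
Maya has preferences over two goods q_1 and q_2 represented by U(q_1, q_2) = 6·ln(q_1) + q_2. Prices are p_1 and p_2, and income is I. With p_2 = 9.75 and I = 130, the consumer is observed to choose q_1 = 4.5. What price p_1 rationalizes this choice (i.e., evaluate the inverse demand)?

p_1 = 13

Set MRS = p_1/p_2: (6/q_1)/1 = p_1/p_2.
So q_1*(p_1,p_2) = 6·p_2/p_1, independent of income; and q_2* = (I − 6·p_2)/p_2.
Set q_1* = 4.5 in the demand function and solve for p_1: p_1 = 13.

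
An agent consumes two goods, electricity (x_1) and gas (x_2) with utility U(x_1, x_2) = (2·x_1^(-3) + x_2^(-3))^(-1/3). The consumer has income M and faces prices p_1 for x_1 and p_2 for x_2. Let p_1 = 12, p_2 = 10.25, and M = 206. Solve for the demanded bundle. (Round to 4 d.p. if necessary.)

x_1* = 9.8256, x_2* = 8.5944

MU_x_1 ∝ 2·x_1^(-4), MU_x_2 ∝ x_2^(-4), so MRS = 2·(x_2/x_1)^(4) = p_1/p_2.
Hence x_2/x_1 = ((1/2)·p_1/p_2)^(1/(4)), i.e. raised to the 0.25 power.
Substitute x_2 = (x_2/x_1)·x_1 into the budget: x_1* = M/(p_1 + p_2·(x_2/x_1)).
Numerically x_2/x_1 = 0.874695, so x_1* = 206/(12 + 10.25·0.874695) = 9.8256 and x_2* = 0.874695·9.8256 = 8.5944.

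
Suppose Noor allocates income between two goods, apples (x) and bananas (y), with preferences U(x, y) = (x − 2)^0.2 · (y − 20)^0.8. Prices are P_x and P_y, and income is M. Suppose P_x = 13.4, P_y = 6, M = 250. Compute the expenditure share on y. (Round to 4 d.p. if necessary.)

MRS = (1/4)·(y−20)/(x−2). Tangency with P_x/P_y gives y−20 = 4·(P_x/P_y)·(x−2).
Substituting into the budget: x* = 2 + 0.2·(M − 2·P_x − 20·P_y)/P_x, and y* = 20 + 0.8·(…)/P_y.
Discretionary income = 250 − 2·13.4 − 20·6 = 103.2; x* = 2 + 0.2·103.2/13.4 = 3.5403; y* = 20 + 0.8·103.2/6 = 33.76.
Expenditure on y: 6·33.76 = 202.56; share = 0.8102.

share on y = 0.8102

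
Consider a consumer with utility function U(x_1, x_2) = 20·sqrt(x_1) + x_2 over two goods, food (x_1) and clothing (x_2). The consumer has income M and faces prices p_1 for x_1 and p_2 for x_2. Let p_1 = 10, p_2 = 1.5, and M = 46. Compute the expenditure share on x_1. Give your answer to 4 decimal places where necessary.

share on x_1 = 0.4891

Utility is quasi-linear in x_2; the FOC for x_1 is 10/√x_1 = p_1/p_2.
Solve: √x_1 = 10·p_2/p_1, so x_1*(p_1,p_2) = (10·p_2/p_1)², and x_2* = (M − p_1·x_1*)/p_2.
Plugging in: x_1* = (10·1.5/10)² = 2.25, x_2* = 15.6667.
Expenditure on x_1: 10·2.25 = 22.5; share = 0.4891.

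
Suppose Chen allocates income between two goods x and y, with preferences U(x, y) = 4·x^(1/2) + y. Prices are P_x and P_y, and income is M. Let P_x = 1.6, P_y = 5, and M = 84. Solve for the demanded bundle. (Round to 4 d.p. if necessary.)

Set MRS = P_x/P_y: 2·x^(−1/2) = P_x/P_y.
Solve: √x = 2·P_y/P_x, so x*(P_x,P_y) = (2·P_y/P_x)², and y* = (M − P_x·x*)/P_y.
Plugging in: x* = (2·5/1.6)² = 39.0625, y* = 4.3.

x* = 39.0625, y* = 4.3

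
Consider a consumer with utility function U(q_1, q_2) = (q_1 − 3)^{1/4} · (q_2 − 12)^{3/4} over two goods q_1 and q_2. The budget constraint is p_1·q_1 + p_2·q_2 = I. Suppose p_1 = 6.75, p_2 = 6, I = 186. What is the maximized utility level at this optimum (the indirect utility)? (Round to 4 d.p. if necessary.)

MRS = (1/3)·(q_2−12)/(q_1−3). Tangency with p_1/p_2 gives q_2−12 = 3·(p_1/p_2)·(q_1−3).
Substituting into the budget: q_1* = 3 + 0.25·(I − 3·p_1 − 12·p_2)/p_1, and q_2* = 12 + 0.75·(…)/p_2.
Discretionary income = 186 − 3·6.75 − 12·6 = 93.75; q_1* = 3 + 0.25·93.75/6.75 = 6.4722; q_2* = 12 + 0.75·93.75/6 = 23.7188.
Utility at the optimum: U(6.4722, 23.7188) = 8.646.

V = 8.646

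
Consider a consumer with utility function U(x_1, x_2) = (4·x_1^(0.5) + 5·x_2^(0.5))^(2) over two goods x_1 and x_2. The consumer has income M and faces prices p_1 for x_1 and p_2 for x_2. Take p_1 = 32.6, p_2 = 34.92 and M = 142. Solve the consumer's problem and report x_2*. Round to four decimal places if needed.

x_2* = 2.4125

MRS = MU_x_1/MU_x_2 = (4/5)·(x_2/x_1)^(0.5). Set equal to p_1/p_2.
Hence x_2/x_1 = ((5/4)·p_1/p_2)^(1/(0.5)), i.e. raised to the 2 power.
Substitute x_2 = (x_2/x_1)·x_1 into the budget: x_1* = M/(p_1 + p_2·(x_2/x_1)).
Numerically x_2/x_1 = 1.361779, so x_1* = 142/(32.6 + 34.92·1.361779) = 1.7716 and x_2* = 1.361779·1.7716 = 2.4125.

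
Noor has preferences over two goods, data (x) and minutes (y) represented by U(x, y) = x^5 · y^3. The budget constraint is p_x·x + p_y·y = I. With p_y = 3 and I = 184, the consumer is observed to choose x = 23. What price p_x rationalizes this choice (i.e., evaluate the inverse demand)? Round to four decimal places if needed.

MU_x/MU_y = (5·y)/(3·x); tangency sets this equal to p_x/p_y.
Rearranging, p_y·y = (3/5)·p_x·x. Substituting into the budget gives p_x·x·(1 + (3/5)) = I.
Demand: x*(p_x,p_y,I) = 0.625·I/p_x and y* = 0.375·I/p_y.
Set x* = 23 in the demand function and solve for p_x: p_x = 5.

p_x = 5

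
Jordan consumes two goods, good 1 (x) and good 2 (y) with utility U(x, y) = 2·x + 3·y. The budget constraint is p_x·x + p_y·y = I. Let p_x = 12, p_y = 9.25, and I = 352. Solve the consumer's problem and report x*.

x* = 0

Linear utility — the consumer picks whichever good has higher MU/price: 2/12 = 0.1667 vs 3/9.25 = 0.3243.
y gives more utility per dollar, so spend all income on y: y* = I/p_y, x* = 0.
Numerically: x* = 0, y* = 38.0541.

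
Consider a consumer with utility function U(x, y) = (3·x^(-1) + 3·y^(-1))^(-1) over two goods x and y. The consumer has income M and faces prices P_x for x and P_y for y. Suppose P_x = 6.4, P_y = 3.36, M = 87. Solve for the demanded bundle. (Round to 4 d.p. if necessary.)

MU_x ∝ 3·x^(-2), MU_y ∝ 3·y^(-2), so MRS = (y/x)^(2) = P_x/P_y.
Solve for the ratio: y/x = [P_x/P_y]^(0.5).
Substitute y = (y/x)·x into the budget: x* = M/(P_x + P_y·(y/x)).
Numerically y/x = 1.380131, so x* = 87/(6.4 + 3.36·1.380131) = 7.8824 and y* = 1.380131·7.8824 = 10.8788.

x* = 7.8824, y* = 10.8788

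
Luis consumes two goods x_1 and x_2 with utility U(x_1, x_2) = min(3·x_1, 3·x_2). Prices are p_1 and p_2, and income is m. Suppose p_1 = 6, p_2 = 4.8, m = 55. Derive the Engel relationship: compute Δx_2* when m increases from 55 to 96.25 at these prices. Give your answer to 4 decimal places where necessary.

Δx_2* = 3.8194

With perfect complements, no substitution: consume in ratio x_1:x_2 = 3:3.
Budget: p_1·x_1 + p_2·x_1 = m, so (3·p_1 + 3·p_2)·x_1 = 3·m.
Demand: x_1*(p_1,p_2,m) = 3·m/(3·p_1 + 3·p_2), x_2* = 3·m/(3·p_1 + 3·p_2).
Here 3·6 + 3·4.8 = 32.4, giving x_2* = 5.0926.
At m' = 96.25: x_2* = 8.912. Change: 8.912 − 5.0926 = 3.8194.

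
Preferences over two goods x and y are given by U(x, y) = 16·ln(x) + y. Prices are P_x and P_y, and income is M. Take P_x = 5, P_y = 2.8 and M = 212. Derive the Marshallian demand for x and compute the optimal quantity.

MU_x = 16/x, MU_y = 1. Tangency: 16/x = P_x/P_y.
So x*(P_x,P_y) = 16·P_y/P_x, independent of income; and y* = (M − 16·P_y)/P_y.
At the given prices: x* = 16·2.8/5 = 8.96.

x* = 8.96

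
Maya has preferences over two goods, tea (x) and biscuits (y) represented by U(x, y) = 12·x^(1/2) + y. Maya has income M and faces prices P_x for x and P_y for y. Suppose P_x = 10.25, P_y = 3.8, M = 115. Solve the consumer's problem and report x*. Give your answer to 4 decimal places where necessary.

Thus x* = (6·P_y/P_x)² — independent of M — with the rest of income spent on y.
Plugging in: x* = (6·3.8/10.25)² = 4.9479.

x* = 4.9479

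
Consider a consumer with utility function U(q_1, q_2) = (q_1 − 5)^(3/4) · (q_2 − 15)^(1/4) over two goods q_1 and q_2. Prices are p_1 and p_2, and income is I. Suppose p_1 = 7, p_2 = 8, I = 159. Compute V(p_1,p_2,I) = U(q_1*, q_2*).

Let q_1' = q_1−5, q_2' = q_2−15. MRS = 3·q_2'/q_1' = p_1/p_2.
Substituting into the budget: q_1* = 5 + 0.75·(I − 5·p_1 − 15·p_2)/p_1, and q_2* = 15 + 0.25·(…)/p_2.
Discretionary income = 159 − 5·7 − 15·8 = 4; q_1* = 5 + 0.75·4/7 = 5.4286; q_2* = 15 + 0.25·4/8 = 15.125.
Utility at the optimum: U(5.4286, 15.125) = 0.315.

V = 0.315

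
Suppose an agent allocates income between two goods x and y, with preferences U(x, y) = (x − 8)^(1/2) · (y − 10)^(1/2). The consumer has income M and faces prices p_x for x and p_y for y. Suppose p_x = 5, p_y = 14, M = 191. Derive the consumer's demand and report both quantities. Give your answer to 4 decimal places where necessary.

Let x' = x−8, y' = y−10. MRS = y'/x' = p_x/p_y.
After buying the subsistence bundle (8, 10), a share 0.5 of the remaining income goes to x: x* = 8 + 0.5·(M − 8p_x − 10p_y)/p_x.
Discretionary income = 191 − 8·5 − 10·14 = 11; x* = 8 + 0.5·11/5 = 9.1; y* = 10 + 0.5·11/14 = 10.3929.

x* = 9.1, y* = 10.3929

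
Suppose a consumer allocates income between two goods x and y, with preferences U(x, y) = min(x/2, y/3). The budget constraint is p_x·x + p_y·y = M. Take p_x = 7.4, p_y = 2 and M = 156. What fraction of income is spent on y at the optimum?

With perfect complements, no substitution: consume in ratio x:y = 2:3.
Budget: p_x·x + p_y·(3/2)·x = M, so (2·p_x + 3·p_y)·x = 2·M.
Demand: x*(p_x,p_y,M) = 2·M/(2·p_x + 3·p_y), y* = 3·M/(2·p_x + 3·p_y).
Here 2·7.4 + 3·2 = 20.8, giving x* = 15 and y* = 22.5.
Expenditure on y: 2·22.5 = 45; share = 0.2885.

share on y = 0.2885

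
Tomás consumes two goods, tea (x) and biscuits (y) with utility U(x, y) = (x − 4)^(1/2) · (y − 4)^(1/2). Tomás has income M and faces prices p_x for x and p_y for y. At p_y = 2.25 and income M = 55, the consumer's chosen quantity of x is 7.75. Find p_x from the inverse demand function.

p_x = 4

MRS = (y−4)/(x−4). Tangency with p_x/p_y gives y−4 = (p_x/p_y)·(x−4).
Substituting into the budget: x* = 4 + 0.5·(M − 4·p_x − 4·p_y)/p_x, and y* = 4 + 0.5·(…)/p_y.
Set x* = 7.75 in the demand function and solve for p_x: p_x = 4.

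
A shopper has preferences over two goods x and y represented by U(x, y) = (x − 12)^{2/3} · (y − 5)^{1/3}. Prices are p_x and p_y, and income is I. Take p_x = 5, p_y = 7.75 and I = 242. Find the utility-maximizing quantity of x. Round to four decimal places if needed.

Let x' = x−12, y' = y−5. MRS = 2·y'/x' = p_x/p_y.
After buying the subsistence bundle (12, 5), a share 2/3 of the remaining income goes to x: x* = 12 + 2/3·(I − 12p_x − 5p_y)/p_x.
Discretionary income = 242 − 12·5 − 5·7.75 = 143.25; x* = 12 + 2/3·143.25/5 = 31.1.

x* = 31.1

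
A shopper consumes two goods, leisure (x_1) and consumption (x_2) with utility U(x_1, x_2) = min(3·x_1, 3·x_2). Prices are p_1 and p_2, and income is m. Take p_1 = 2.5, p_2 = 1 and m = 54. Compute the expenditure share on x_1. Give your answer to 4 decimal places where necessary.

share on x_1 = 0.7143

With perfect complements, no substitution: consume in ratio x_1:x_2 = 3:3.
Budget: p_1·x_1 + p_2·x_1 = m, so (3·p_1 + 3·p_2)·x_1 = 3·m.
Demand: x_1*(p_1,p_2,m) = 3·m/(3·p_1 + 3·p_2), x_2* = 3·m/(3·p_1 + 3·p_2).
Here 3·2.5 + 3·1 = 10.5, giving x_1* = 15.4286 and x_2* = 15.4286.
Expenditure on x_1: 2.5·15.4286 = 38.5714; share = 0.7143.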